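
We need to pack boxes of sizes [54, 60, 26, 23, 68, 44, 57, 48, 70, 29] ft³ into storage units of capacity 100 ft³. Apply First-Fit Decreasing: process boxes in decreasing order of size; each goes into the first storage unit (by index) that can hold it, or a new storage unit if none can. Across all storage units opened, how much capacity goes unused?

121

Sorted descending: 70, 68, 60, 57, 54, 48, 44, 29, 26, 23.
70 ft³ → storage unit 1 (remaining 30 ft³)
68 ft³ → storage unit 2 (remaining 32 ft³)
60 ft³ → storage unit 3 (remaining 40 ft³)
57 ft³ → storage unit 4 (remaining 43 ft³)
54 ft³ → storage unit 5 (remaining 46 ft³)
48 ft³ → storage unit 6 (remaining 52 ft³)
44 ft³ → storage unit 5 (remaining 2 ft³)
29 ft³ → storage unit 1 (remaining 1 ft³)
26 ft³ → storage unit 2 (remaining 6 ft³)
23 ft³ → storage unit 3 (remaining 17 ft³)
6 storage units × 100 ft³ = 600 ft³; used 479 ft³; unused 121 ft³.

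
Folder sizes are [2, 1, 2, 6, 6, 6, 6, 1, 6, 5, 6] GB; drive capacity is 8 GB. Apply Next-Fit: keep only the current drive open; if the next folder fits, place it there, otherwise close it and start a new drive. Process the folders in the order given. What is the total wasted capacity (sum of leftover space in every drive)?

2 GB → drive 1 (remaining 6 GB)
1 GB → drive 1 (remaining 5 GB)
2 GB → drive 1 (remaining 3 GB)
6 GB → drive 2 (remaining 2 GB)
6 GB → drive 3 (remaining 2 GB)
6 GB → drive 4 (remaining 2 GB)
6 GB → drive 5 (remaining 2 GB)
1 GB → drive 5 (remaining 1 GB)
6 GB → drive 6 (remaining 2 GB)
5 GB → drive 7 (remaining 3 GB)
6 GB → drive 8 (remaining 2 GB)
8 drives × 8 GB = 64 GB; used 47 GB; unused 17 GB.

17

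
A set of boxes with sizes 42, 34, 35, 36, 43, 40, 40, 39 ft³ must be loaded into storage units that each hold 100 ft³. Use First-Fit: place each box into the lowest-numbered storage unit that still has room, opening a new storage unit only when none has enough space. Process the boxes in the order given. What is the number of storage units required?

Put 42 ft³ in storage unit 1; 58 ft³ remain.
Put 34 ft³ in storage unit 1; 24 ft³ remain.
Put 35 ft³ in storage unit 2; 65 ft³ remain.
Put 36 ft³ in storage unit 2; 29 ft³ remain.
Put 43 ft³ in storage unit 3; 57 ft³ remain.
Put 40 ft³ in storage unit 3; 17 ft³ remain.
Put 40 ft³ in storage unit 4; 60 ft³ remain.
Put 39 ft³ in storage unit 4; 21 ft³ remain.
Final storage units: [42,34] [35,36] [43,40] [40,39].

4 storage units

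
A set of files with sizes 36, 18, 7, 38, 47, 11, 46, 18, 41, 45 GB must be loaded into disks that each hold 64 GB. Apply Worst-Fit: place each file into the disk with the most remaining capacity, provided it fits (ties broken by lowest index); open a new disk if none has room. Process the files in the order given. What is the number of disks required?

Put 36 GB in disk 1; 28 GB remain.
Put 18 GB in disk 1; 10 GB remain.
Put 7 GB in disk 1; 3 GB remain.
Put 38 GB in disk 2; 26 GB remain.
Put 47 GB in disk 3; 17 GB remain.
Put 11 GB in disk 2; 15 GB remain.
Put 46 GB in disk 4; 18 GB remain.
Put 18 GB in disk 4; 0 GB remain.
Put 41 GB in disk 5; 23 GB remain.
Put 45 GB in disk 6; 19 GB remain.
Final disks: [36,18,7] [38,11] [47] [46,18] [41] [45].

6 disks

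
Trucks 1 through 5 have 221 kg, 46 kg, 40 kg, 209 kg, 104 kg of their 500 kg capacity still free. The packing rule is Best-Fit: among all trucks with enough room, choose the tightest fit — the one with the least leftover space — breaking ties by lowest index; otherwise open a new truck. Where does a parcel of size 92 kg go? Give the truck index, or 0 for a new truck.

Trucks with room: truck 1 (221 kg), truck 4 (209 kg), truck 5 (104 kg).
Tightest fit is truck 5 with 104 kg free.

5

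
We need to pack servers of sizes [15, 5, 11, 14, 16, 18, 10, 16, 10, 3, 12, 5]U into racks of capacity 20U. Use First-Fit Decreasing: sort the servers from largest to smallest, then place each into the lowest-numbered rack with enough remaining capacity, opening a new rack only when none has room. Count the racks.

Sorted descending: 18, 16, 16, 15, 14, 12, 11, 10, 10, 5, 5, 3.
Put 18U in rack 1; 2U remain.
Put 16U in rack 2; 4U remain.
Put 16U in rack 3; 4U remain.
Put 15U in rack 4; 5U remain.
Put 14U in rack 5; 6U remain.
Put 12U in rack 6; 8U remain.
Put 11U in rack 7; 9U remain.
Put 10U in rack 8; 10U remain.
Put 10U in rack 8; 0U remain.
Put 5U in rack 4; 0U remain.
Put 5U in rack 5; 1U remain.
Put 3U in rack 2; 1U remain.
Final racks: [18] [16,3] [16] [15,5] [14,5] [12] [11] [10,10].

8 racks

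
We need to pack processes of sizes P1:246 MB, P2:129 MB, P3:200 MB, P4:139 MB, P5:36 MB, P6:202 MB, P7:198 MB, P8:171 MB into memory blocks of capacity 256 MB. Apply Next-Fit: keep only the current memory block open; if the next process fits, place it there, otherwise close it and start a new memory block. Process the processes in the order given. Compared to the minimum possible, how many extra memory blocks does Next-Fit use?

0

Next-Fit: [246] [129] [200] [139,36] [202] [198] [171] → 7 memory blocks.
7 processes exceed 128 MB (half the capacity), and no two of those can share a memory block, so at least 7 memory blocks are needed.
So 7 is already optimal.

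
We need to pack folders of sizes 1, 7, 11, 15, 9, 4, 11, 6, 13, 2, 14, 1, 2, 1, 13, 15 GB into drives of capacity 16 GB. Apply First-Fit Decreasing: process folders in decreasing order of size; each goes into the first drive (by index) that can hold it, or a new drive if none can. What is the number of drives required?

Sorted descending: 15, 15, 14, 13, 13, 11, 11, 9, 7, 6, 4, 2, 2, 1, 1, 1.
Put 15 GB in drive 1; 1 GB remain.
Put 15 GB in drive 2; 1 GB remain.
Put 14 GB in drive 3; 2 GB remain.
Put 13 GB in drive 4; 3 GB remain.
Put 13 GB in drive 5; 3 GB remain.
Put 11 GB in drive 6; 5 GB remain.
Put 11 GB in drive 7; 5 GB remain.
Put 9 GB in drive 8; 7 GB remain.
Put 7 GB in drive 8; 0 GB remain.
Put 6 GB in drive 9; 10 GB remain.
Put 4 GB in drive 6; 1 GB remain.
Put 2 GB in drive 3; 0 GB remain.
Put 2 GB in drive 4; 1 GB remain.
Put 1 GB in drive 1; 0 GB remain.
Put 1 GB in drive 2; 0 GB remain.
Put 1 GB in drive 4; 0 GB remain.

9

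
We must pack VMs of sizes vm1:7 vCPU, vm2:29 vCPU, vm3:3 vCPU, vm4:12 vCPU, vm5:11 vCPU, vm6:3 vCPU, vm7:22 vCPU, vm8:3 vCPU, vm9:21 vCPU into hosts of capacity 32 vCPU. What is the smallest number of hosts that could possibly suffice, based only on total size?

4

Total size = 7 + 29 + 3 + 12 + 11 + 3 + 22 + 3 + 21 = 111 vCPU.
⌈111 / 32⌉ = 4.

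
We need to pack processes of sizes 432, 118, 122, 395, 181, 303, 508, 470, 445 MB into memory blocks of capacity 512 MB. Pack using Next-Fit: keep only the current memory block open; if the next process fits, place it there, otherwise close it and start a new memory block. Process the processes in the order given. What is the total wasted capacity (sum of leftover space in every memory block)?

610

Put 432 MB in memory block 1; 80 MB remain.
Put 118 MB in memory block 2; 394 MB remain.
Put 122 MB in memory block 2; 272 MB remain.
Put 395 MB in memory block 3; 117 MB remain.
Put 181 MB in memory block 4; 331 MB remain.
Put 303 MB in memory block 4; 28 MB remain.
Put 508 MB in memory block 5; 4 MB remain.
Put 470 MB in memory block 6; 42 MB remain.
Put 445 MB in memory block 7; 67 MB remain.
7 memory blocks × 512 MB = 3584 MB; used 2974 MB; unused 610 MB.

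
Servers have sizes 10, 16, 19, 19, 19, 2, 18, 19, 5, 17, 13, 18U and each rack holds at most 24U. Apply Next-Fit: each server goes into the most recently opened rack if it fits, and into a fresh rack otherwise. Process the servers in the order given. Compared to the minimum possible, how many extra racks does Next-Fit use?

Next-Fit: [10] [16] [19] [19] [19,2] [18] [19,5] [17] [13] [18] → 10 racks.
9 servers exceed 12U (half the capacity), and no two of those can share a rack, so at least 9 racks are needed.
An optimal packing achieves that bound: [19,5] [19,2] [19] [19] [18] [18] [17] [16] [13,10] → 9 racks.
Excess: 10 − 9 = 1.

1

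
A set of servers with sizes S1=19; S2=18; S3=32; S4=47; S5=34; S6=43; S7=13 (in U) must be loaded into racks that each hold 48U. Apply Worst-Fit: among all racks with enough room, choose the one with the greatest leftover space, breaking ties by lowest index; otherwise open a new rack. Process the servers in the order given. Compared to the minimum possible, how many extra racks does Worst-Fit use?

0

Worst-Fit: [19,18] [32,13] [47] [34] [43] → 5 racks.
Total size 206U; any packing needs at least ⌈206/48⌉ = 5 racks.
So 5 is already optimal.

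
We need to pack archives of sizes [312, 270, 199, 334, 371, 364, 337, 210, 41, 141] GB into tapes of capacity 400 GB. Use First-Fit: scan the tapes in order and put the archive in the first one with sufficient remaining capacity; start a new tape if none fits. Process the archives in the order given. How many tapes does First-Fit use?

8

Put 312 GB in tape 1; 88 GB remain.
Put 270 GB in tape 2; 130 GB remain.
Put 199 GB in tape 3; 201 GB remain.
Put 334 GB in tape 4; 66 GB remain.
Put 371 GB in tape 5; 29 GB remain.
Put 364 GB in tape 6; 36 GB remain.
Put 337 GB in tape 7; 63 GB remain.
Put 210 GB in tape 8; 190 GB remain.
Put 41 GB in tape 1; 47 GB remain.
Put 141 GB in tape 3; 60 GB remain.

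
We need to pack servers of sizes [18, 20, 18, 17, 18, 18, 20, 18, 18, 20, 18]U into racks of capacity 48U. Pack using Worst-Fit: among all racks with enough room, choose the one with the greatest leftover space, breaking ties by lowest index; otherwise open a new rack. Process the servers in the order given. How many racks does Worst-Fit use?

Put 18U in rack 1; 30U remain.
Put 20U in rack 1; 10U remain.
Put 18U in rack 2; 30U remain.
Put 17U in rack 2; 13U remain.
Put 18U in rack 3; 30U remain.
Put 18U in rack 3; 12U remain.
Put 20U in rack 4; 28U remain.
Put 18U in rack 4; 10U remain.
Put 18U in rack 5; 30U remain.
Put 20U in rack 5; 10U remain.
Put 18U in rack 6; 30U remain.
Final racks: [18,20] [18,17] [18,18] [20,18] [18,20] [18].

6 racks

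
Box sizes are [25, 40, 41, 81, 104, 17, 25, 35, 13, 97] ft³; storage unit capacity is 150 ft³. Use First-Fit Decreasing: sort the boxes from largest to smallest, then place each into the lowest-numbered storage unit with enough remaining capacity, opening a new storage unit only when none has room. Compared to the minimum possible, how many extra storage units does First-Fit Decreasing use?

0

First-Fit Decreasing: [104,41] [97,40,13] [81,35,25] [25,17] → 4 storage units.
Total size 478 ft³; any packing needs at least ⌈478/150⌉ = 4 storage units.
So 4 is already optimal.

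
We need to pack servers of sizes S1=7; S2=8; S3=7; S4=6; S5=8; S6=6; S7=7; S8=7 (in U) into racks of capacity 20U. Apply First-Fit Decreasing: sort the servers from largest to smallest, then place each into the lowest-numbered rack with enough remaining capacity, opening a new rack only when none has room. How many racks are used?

3 racks

Sorted descending: 8, 8, 7, 7, 7, 7, 6, 6.
Put 8U in rack 1; 12U remain.
Put 8U in rack 1; 4U remain.
Put 7U in rack 2; 13U remain.
Put 7U in rack 2; 6U remain.
Put 7U in rack 3; 13U remain.
Put 7U in rack 3; 6U remain.
Put 6U in rack 2; 0U remain.
Put 6U in rack 3; 0U remain.
Final racks: [8,8] [7,7,6] [7,7,6].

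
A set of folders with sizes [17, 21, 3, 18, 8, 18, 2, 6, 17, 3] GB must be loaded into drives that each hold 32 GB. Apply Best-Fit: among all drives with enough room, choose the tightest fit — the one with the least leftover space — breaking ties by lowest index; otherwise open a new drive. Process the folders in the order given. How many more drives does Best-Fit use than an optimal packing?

Best-Fit: [17] [21,3,8] [18,2,6,3] [18] [17] → 5 drives.
5 folders exceed 16 GB (half the capacity), and no two of those can share a drive, so at least 5 drives are needed.
So 5 is already optimal.

0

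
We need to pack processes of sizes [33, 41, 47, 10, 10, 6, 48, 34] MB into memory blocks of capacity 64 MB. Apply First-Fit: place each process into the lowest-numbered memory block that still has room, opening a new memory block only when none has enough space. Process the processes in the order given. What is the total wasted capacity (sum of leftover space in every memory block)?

91

Put 33 MB in memory block 1; 31 MB remain.
Put 41 MB in memory block 2; 23 MB remain.
Put 47 MB in memory block 3; 17 MB remain.
Put 10 MB in memory block 1; 21 MB remain.
Put 10 MB in memory block 1; 11 MB remain.
Put 6 MB in memory block 1; 5 MB remain.
Put 48 MB in memory block 4; 16 MB remain.
Put 34 MB in memory block 5; 30 MB remain.
5 memory blocks × 64 MB = 320 MB; used 229 MB; unused 91 MB.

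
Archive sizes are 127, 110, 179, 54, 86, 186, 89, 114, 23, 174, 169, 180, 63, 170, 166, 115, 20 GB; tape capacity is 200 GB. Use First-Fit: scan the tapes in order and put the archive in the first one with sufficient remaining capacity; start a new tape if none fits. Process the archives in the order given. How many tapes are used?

12 tapes

127 GB → tape 1 (remaining 73 GB)
110 GB → tape 2 (remaining 90 GB)
179 GB → tape 3 (remaining 21 GB)
54 GB → tape 1 (remaining 19 GB)
86 GB → tape 2 (remaining 4 GB)
186 GB → tape 4 (remaining 14 GB)
89 GB → tape 5 (remaining 111 GB)
114 GB → tape 6 (remaining 86 GB)
23 GB → tape 5 (remaining 88 GB)
174 GB → tape 7 (remaining 26 GB)
169 GB → tape 8 (remaining 31 GB)
180 GB → tape 9 (remaining 20 GB)
63 GB → tape 5 (remaining 25 GB)
170 GB → tape 10 (remaining 30 GB)
166 GB → tape 11 (remaining 34 GB)
115 GB → tape 12 (remaining 85 GB)
20 GB → tape 3 (remaining 1 GB)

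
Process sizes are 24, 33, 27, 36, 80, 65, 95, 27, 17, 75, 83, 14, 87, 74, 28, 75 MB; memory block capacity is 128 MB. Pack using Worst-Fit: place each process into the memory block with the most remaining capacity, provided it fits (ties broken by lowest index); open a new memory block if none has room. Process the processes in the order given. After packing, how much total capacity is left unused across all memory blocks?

312

24 MB → memory block 1 (remaining 104 MB)
33 MB → memory block 1 (remaining 71 MB)
27 MB → memory block 1 (remaining 44 MB)
36 MB → memory block 1 (remaining 8 MB)
80 MB → memory block 2 (remaining 48 MB)
65 MB → memory block 3 (remaining 63 MB)
95 MB → memory block 4 (remaining 33 MB)
27 MB → memory block 3 (remaining 36 MB)
17 MB → memory block 2 (remaining 31 MB)
75 MB → memory block 5 (remaining 53 MB)
83 MB → memory block 6 (remaining 45 MB)
14 MB → memory block 5 (remaining 39 MB)
87 MB → memory block 7 (remaining 41 MB)
74 MB → memory block 8 (remaining 54 MB)
28 MB → memory block 8 (remaining 26 MB)
75 MB → memory block 9 (remaining 53 MB)
9 memory blocks × 128 MB = 1152 MB; used 840 MB; unused 312 MB.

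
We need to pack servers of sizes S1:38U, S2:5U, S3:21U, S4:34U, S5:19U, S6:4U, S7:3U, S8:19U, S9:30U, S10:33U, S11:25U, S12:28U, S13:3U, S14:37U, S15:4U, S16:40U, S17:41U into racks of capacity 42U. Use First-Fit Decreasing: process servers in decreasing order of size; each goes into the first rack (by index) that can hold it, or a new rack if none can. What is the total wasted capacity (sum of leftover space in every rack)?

78

Sorted descending: 41, 40, 38, 37, 34, 33, 30, 28, 25, 21, 19, 19, 5, 4, 4, 3, 3.
rack 1: place 41U, 1U left
rack 2: place 40U, 2U left
rack 3: place 38U, 4U left
rack 4: place 37U, 5U left
rack 5: place 34U, 8U left
rack 6: place 33U, 9U left
rack 7: place 30U, 12U left
rack 8: place 28U, 14U left
rack 9: place 25U, 17U left
rack 10: place 21U, 21U left
rack 10: place 19U, 2U left
rack 11: place 19U, 23U left
rack 4: place 5U, 0U left
rack 3: place 4U, 0U left
rack 5: place 4U, 4U left
rack 5: place 3U, 1U left
rack 6: place 3U, 6U left
11 racks × 42U = 462U; used 384U; unused 78U.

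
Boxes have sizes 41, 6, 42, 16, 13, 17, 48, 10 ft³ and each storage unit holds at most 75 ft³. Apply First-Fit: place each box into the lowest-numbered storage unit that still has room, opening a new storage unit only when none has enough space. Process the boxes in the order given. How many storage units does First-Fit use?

storage unit 1: place 41 ft³, 34 ft³ left
storage unit 1: place 6 ft³, 28 ft³ left
storage unit 2: place 42 ft³, 33 ft³ left
storage unit 1: place 16 ft³, 12 ft³ left
storage unit 2: place 13 ft³, 20 ft³ left
storage unit 2: place 17 ft³, 3 ft³ left
storage unit 3: place 48 ft³, 27 ft³ left
storage unit 1: place 10 ft³, 2 ft³ left

3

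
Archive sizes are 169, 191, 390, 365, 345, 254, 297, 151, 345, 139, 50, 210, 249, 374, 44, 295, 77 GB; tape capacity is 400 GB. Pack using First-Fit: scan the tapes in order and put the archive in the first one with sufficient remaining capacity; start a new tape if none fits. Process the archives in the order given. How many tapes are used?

11 tapes

tape 1: place 169 GB, 231 GB left
tape 1: place 191 GB, 40 GB left
tape 2: place 390 GB, 10 GB left
tape 3: place 365 GB, 35 GB left
tape 4: place 345 GB, 55 GB left
tape 5: place 254 GB, 146 GB left
tape 6: place 297 GB, 103 GB left
tape 7: place 151 GB, 249 GB left
tape 8: place 345 GB, 55 GB left
tape 5: place 139 GB, 7 GB left
tape 4: place 50 GB, 5 GB left
tape 7: place 210 GB, 39 GB left
tape 9: place 249 GB, 151 GB left
tape 10: place 374 GB, 26 GB left
tape 6: place 44 GB, 59 GB left
tape 11: place 295 GB, 105 GB left
tape 9: place 77 GB, 74 GB left
Final tapes: [169,191] [390] [365] [345,50] [254,139] [297,44] [151,210] [345] [249,77] [374] [295].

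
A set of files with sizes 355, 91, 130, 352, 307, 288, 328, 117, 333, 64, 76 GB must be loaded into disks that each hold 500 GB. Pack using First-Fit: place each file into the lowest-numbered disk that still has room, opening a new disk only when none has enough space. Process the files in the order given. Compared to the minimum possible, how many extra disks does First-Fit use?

First-Fit: [355,91] [130,352] [307,117,64] [288,76] [328] [333] → 6 disks.
6 files exceed 250 GB (half the capacity), and no two of those can share a disk, so at least 6 disks are needed.
So 6 is already optimal.

0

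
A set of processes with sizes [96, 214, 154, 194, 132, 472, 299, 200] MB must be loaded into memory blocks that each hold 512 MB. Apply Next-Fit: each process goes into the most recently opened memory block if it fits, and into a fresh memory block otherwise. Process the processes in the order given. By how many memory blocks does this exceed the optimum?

0

Next-Fit: [96,214,154] [194,132] [472] [299,200] → 4 memory blocks.
Total size 1761 MB; any packing needs at least ⌈1761/512⌉ = 4 memory blocks.
So 4 is already optimal.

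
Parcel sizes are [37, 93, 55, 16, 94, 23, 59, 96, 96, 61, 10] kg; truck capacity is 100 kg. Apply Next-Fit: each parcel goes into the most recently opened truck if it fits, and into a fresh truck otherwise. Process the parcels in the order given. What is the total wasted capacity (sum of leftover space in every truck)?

160

37 kg → truck 1 (remaining 63 kg)
93 kg → truck 2 (remaining 7 kg)
55 kg → truck 3 (remaining 45 kg)
16 kg → truck 3 (remaining 29 kg)
94 kg → truck 4 (remaining 6 kg)
23 kg → truck 5 (remaining 77 kg)
59 kg → truck 5 (remaining 18 kg)
96 kg → truck 6 (remaining 4 kg)
96 kg → truck 7 (remaining 4 kg)
61 kg → truck 8 (remaining 39 kg)
10 kg → truck 8 (remaining 29 kg)
8 trucks × 100 kg = 800 kg; used 640 kg; unused 160 kg.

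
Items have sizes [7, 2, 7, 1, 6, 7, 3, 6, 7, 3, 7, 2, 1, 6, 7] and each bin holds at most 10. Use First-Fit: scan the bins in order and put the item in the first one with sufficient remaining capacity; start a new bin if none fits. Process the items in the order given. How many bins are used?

9

Put 7 in bin 1; 3 remain.
Put 2 in bin 1; 1 remain.
Put 7 in bin 2; 3 remain.
Put 1 in bin 1; 0 remain.
Put 6 in bin 3; 4 remain.
Put 7 in bin 4; 3 remain.
Put 3 in bin 2; 0 remain.
Put 6 in bin 5; 4 remain.
Put 7 in bin 6; 3 remain.
Put 3 in bin 3; 1 remain.
Put 7 in bin 7; 3 remain.
Put 2 in bin 4; 1 remain.
Put 1 in bin 3; 0 remain.
Put 6 in bin 8; 4 remain.
Put 7 in bin 9; 3 remain.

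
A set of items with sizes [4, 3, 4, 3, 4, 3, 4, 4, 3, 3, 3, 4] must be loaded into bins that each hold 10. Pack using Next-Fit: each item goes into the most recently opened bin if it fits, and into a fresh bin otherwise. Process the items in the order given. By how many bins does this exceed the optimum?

Next-Fit: [4,3] [4,3] [4,3] [4,4] [3,3,3] [4] → 6 bins.
Total size 42; any packing needs at least ⌈42/10⌉ = 5 bins.
An optimal packing achieves that bound: [4,4] [4,4] [4,4] [3,3,3] [3,3,3] → 5 bins.
Excess: 6 − 5 = 1.

1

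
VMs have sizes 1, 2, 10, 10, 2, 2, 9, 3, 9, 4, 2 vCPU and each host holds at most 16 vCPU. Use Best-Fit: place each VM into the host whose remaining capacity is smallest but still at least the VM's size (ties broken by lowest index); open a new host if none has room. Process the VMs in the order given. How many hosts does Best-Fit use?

host 1: place 1 vCPU, 15 vCPU left
host 1: place 2 vCPU, 13 vCPU left
host 1: place 10 vCPU, 3 vCPU left
host 2: place 10 vCPU, 6 vCPU left
host 1: place 2 vCPU, 1 vCPU left
host 2: place 2 vCPU, 4 vCPU left
host 3: place 9 vCPU, 7 vCPU left
host 2: place 3 vCPU, 1 vCPU left
host 4: place 9 vCPU, 7 vCPU left
host 3: place 4 vCPU, 3 vCPU left
host 3: place 2 vCPU, 1 vCPU left
Final hosts: [1,2,10,2] [10,2,3] [9,4,2] [9].

4 hosts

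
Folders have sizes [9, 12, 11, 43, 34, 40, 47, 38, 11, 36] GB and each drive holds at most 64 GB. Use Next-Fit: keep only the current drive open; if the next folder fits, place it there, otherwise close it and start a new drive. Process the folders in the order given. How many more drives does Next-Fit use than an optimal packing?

1

Next-Fit: [9,12,11] [43] [34] [40] [47] [38,11] [36] → 7 drives.
6 folders exceed 32 GB (half the capacity), and no two of those can share a drive, so at least 6 drives are needed.
An optimal packing achieves that bound: [47,12] [43,11,9] [40,11] [38] [36] [34] → 6 drives.
Excess: 7 − 6 = 1.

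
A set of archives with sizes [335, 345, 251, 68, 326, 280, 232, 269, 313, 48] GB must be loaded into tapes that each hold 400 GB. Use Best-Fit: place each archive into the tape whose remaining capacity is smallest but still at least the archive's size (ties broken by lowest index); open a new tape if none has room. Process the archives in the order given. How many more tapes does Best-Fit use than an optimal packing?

Best-Fit: [335] [345,48] [251,68] [326] [280] [232] [269] [313] → 8 tapes.
8 archives exceed 200 GB (half the capacity), and no two of those can share a tape, so at least 8 tapes are needed.
So 8 is already optimal.

0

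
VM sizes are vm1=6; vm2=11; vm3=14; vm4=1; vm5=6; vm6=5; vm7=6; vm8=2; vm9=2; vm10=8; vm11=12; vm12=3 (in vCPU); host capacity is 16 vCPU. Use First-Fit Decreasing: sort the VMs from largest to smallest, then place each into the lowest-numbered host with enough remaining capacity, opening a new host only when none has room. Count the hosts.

5 hosts

Sorted descending: 14, 12, 11, 8, 6, 6, 6, 5, 3, 2, 2, 1.
host 1: place 14 vCPU, 2 vCPU left
host 2: place 12 vCPU, 4 vCPU left
host 3: place 11 vCPU, 5 vCPU left
host 4: place 8 vCPU, 8 vCPU left
host 4: place 6 vCPU, 2 vCPU left
host 5: place 6 vCPU, 10 vCPU left
host 5: place 6 vCPU, 4 vCPU left
host 3: place 5 vCPU, 0 vCPU left
host 2: place 3 vCPU, 1 vCPU left
host 1: place 2 vCPU, 0 vCPU left
host 4: place 2 vCPU, 0 vCPU left
host 2: place 1 vCPU, 0 vCPU left
Final hosts: [14,2] [12,3,1] [11,5] [8,6,2] [6,6].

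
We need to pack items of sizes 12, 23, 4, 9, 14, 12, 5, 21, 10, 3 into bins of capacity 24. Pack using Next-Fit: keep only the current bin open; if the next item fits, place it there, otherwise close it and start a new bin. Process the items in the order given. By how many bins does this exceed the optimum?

Next-Fit: [12] [23] [4,9] [14] [12,5] [21] [10,3] → 7 bins.
Total size 113; any packing needs at least ⌈113/24⌉ = 5 bins.
An optimal packing achieves that bound: [23] [21,3] [14,10] [12,12] [9,5,4] → 5 bins.
Excess: 7 − 5 = 2.

2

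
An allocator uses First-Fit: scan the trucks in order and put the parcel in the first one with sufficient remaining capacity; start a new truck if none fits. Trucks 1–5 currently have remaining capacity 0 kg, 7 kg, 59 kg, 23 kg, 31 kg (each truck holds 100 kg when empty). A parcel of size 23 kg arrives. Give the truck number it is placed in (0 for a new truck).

3

Trucks with room: truck 3 (59 kg), truck 4 (23 kg), truck 5 (31 kg).
The first with room is truck 3.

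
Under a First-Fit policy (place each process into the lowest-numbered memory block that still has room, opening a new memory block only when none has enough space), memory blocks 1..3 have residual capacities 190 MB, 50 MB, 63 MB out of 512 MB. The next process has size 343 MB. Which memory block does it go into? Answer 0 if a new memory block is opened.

No memory block has ≥ 343 MB free, so a new memory block is opened.

0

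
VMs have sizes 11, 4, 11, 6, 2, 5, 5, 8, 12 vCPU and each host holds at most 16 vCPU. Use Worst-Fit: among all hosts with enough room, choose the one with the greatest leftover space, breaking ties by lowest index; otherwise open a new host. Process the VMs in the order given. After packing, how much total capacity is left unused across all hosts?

16

Put 11 vCPU in host 1; 5 vCPU remain.
Put 4 vCPU in host 1; 1 vCPU remain.
Put 11 vCPU in host 2; 5 vCPU remain.
Put 6 vCPU in host 3; 10 vCPU remain.
Put 2 vCPU in host 3; 8 vCPU remain.
Put 5 vCPU in host 3; 3 vCPU remain.
Put 5 vCPU in host 2; 0 vCPU remain.
Put 8 vCPU in host 4; 8 vCPU remain.
Put 12 vCPU in host 5; 4 vCPU remain.
5 hosts × 16 vCPU = 80 vCPU; used 64 vCPU; unused 16 vCPU.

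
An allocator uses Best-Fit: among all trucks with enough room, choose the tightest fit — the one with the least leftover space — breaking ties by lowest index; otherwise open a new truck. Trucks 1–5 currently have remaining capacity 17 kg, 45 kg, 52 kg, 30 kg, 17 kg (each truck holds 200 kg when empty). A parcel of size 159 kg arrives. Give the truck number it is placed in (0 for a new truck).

No truck has ≥ 159 kg free, so a new truck is opened.

0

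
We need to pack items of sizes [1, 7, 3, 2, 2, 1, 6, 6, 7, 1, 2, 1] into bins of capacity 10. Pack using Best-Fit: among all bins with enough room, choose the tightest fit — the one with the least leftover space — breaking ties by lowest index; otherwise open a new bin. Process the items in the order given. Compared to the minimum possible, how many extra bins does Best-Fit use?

Best-Fit: [1,7,2] [3,2,1,1] [6] [6] [7,1,2] → 5 bins.
Total size 39; any packing needs at least ⌈39/10⌉ = 4 bins.
An optimal packing achieves that bound: [7,3] [7,2,1] [6,2,2] [6,1,1,1] → 4 bins.
Excess: 5 − 4 = 1.

1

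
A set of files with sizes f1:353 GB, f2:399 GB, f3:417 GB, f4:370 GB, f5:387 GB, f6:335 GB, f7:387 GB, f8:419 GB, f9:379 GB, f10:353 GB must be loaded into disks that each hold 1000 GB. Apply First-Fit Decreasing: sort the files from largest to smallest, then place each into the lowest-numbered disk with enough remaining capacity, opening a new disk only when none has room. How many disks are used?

Sorted descending: 419, 417, 399, 387, 387, 379, 370, 353, 353, 335.
419 GB → disk 1 (remaining 581 GB)
417 GB → disk 1 (remaining 164 GB)
399 GB → disk 2 (remaining 601 GB)
387 GB → disk 2 (remaining 214 GB)
387 GB → disk 3 (remaining 613 GB)
379 GB → disk 3 (remaining 234 GB)
370 GB → disk 4 (remaining 630 GB)
353 GB → disk 4 (remaining 277 GB)
353 GB → disk 5 (remaining 647 GB)
335 GB → disk 5 (remaining 312 GB)
Final disks: [419,417] [399,387] [387,379] [370,353] [353,335].

5 disks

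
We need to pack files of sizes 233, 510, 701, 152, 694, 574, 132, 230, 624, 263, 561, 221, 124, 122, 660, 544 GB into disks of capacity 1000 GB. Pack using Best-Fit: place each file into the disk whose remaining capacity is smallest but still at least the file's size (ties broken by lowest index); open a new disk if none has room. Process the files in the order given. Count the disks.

8 disks

disk 1: place 233 GB, 767 GB left
disk 1: place 510 GB, 257 GB left
disk 2: place 701 GB, 299 GB left
disk 1: place 152 GB, 105 GB left
disk 3: place 694 GB, 306 GB left
disk 4: place 574 GB, 426 GB left
disk 2: place 132 GB, 167 GB left
disk 3: place 230 GB, 76 GB left
disk 5: place 624 GB, 376 GB left
disk 5: place 263 GB, 113 GB left
disk 6: place 561 GB, 439 GB left
disk 4: place 221 GB, 205 GB left
disk 2: place 124 GB, 43 GB left
disk 4: place 122 GB, 83 GB left
disk 7: place 660 GB, 340 GB left
disk 8: place 544 GB, 456 GB left
Final disks: [233,510,152] [701,132,124] [694,230] [574,221,122] [624,263] [561] [660] [544].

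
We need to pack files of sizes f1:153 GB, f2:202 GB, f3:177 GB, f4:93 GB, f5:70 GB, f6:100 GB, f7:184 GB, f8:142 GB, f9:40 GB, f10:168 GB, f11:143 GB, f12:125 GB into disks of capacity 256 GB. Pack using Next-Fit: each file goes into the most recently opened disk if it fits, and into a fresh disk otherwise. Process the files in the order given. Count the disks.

10 disks

disk 1: place f1 (153 GB), 103 GB left
disk 2: place f2 (202 GB), 54 GB left
disk 3: place f3 (177 GB), 79 GB left
disk 4: place f4 (93 GB), 163 GB left
disk 4: place f5 (70 GB), 93 GB left
disk 5: place f6 (100 GB), 156 GB left
disk 6: place f7 (184 GB), 72 GB left
disk 7: place f8 (142 GB), 114 GB left
disk 7: place f9 (40 GB), 74 GB left
disk 8: place f10 (168 GB), 88 GB left
disk 9: place f11 (143 GB), 113 GB left
disk 10: place f12 (125 GB), 131 GB left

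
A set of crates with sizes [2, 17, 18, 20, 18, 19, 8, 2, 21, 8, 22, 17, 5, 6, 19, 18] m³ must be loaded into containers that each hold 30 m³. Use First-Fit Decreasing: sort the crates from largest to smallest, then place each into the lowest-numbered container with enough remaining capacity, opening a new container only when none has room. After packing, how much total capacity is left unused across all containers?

Sorted descending: 22, 21, 20, 19, 19, 18, 18, 18, 17, 17, 8, 8, 6, 5, 2, 2.
container 1: place 22 m³, 8 m³ left
container 2: place 21 m³, 9 m³ left
container 3: place 20 m³, 10 m³ left
container 4: place 19 m³, 11 m³ left
container 5: place 19 m³, 11 m³ left
container 6: place 18 m³, 12 m³ left
container 7: place 18 m³, 12 m³ left
container 8: place 18 m³, 12 m³ left
container 9: place 17 m³, 13 m³ left
container 10: place 17 m³, 13 m³ left
container 1: place 8 m³, 0 m³ left
container 2: place 8 m³, 1 m³ left
container 3: place 6 m³, 4 m³ left
container 4: place 5 m³, 6 m³ left
container 3: place 2 m³, 2 m³ left
container 3: place 2 m³, 0 m³ left
10 containers × 30 m³ = 300 m³; used 220 m³; unused 80 m³.

80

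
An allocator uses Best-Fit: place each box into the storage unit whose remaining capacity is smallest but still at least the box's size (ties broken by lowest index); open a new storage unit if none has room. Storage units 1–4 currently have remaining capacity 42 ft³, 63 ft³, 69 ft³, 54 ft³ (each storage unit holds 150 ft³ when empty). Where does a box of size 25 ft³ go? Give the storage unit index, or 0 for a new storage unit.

1

Storage units with room: storage unit 1 (42 ft³), storage unit 2 (63 ft³), storage unit 3 (69 ft³), storage unit 4 (54 ft³).
Tightest fit is storage unit 1 with 42 ft³ free.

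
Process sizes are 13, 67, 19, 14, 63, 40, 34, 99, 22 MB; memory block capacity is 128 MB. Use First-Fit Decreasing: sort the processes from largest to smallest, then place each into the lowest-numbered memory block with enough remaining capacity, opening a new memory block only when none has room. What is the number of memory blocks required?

3

Sorted descending: 99, 67, 63, 40, 34, 22, 19, 14, 13.
memory block 1: place 99 MB, 29 MB left
memory block 2: place 67 MB, 61 MB left
memory block 3: place 63 MB, 65 MB left
memory block 2: place 40 MB, 21 MB left
memory block 3: place 34 MB, 31 MB left
memory block 1: place 22 MB, 7 MB left
memory block 2: place 19 MB, 2 MB left
memory block 3: place 14 MB, 17 MB left
memory block 3: place 13 MB, 4 MB left
Final memory blocks: [99,22] [67,40,19] [63,34,14,13].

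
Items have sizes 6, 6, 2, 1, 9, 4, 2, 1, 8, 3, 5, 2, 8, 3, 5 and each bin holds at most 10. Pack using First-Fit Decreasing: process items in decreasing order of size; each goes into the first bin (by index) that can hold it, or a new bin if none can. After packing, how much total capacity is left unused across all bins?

Sorted descending: 9, 8, 8, 6, 6, 5, 5, 4, 3, 3, 2, 2, 2, 1, 1.
Put 9 in bin 1; 1 remain.
Put 8 in bin 2; 2 remain.
Put 8 in bin 3; 2 remain.
Put 6 in bin 4; 4 remain.
Put 6 in bin 5; 4 remain.
Put 5 in bin 6; 5 remain.
Put 5 in bin 6; 0 remain.
Put 4 in bin 4; 0 remain.
Put 3 in bin 5; 1 remain.
Put 3 in bin 7; 7 remain.
Put 2 in bin 2; 0 remain.
Put 2 in bin 3; 0 remain.
Put 2 in bin 7; 5 remain.
Put 1 in bin 1; 0 remain.
Put 1 in bin 5; 0 remain.
7 bins × 10 = 70; used 65; unused 5.

5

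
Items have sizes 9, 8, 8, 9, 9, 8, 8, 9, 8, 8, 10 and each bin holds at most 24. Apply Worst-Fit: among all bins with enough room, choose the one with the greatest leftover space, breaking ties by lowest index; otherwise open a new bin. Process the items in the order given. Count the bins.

Put 9 in bin 1; 15 remain.
Put 8 in bin 1; 7 remain.
Put 8 in bin 2; 16 remain.
Put 9 in bin 2; 7 remain.
Put 9 in bin 3; 15 remain.
Put 8 in bin 3; 7 remain.
Put 8 in bin 4; 16 remain.
Put 9 in bin 4; 7 remain.
Put 8 in bin 5; 16 remain.
Put 8 in bin 5; 8 remain.
Put 10 in bin 6; 14 remain.
Final bins: [9,8] [8,9] [9,8] [8,9] [8,8] [10].

6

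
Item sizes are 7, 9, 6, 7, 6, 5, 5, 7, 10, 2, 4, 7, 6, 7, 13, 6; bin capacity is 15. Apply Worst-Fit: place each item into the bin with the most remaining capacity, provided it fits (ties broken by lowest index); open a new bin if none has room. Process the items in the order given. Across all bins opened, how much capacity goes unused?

7 → bin 1 (remaining 8)
9 → bin 2 (remaining 6)
6 → bin 1 (remaining 2)
7 → bin 3 (remaining 8)
6 → bin 3 (remaining 2)
5 → bin 2 (remaining 1)
5 → bin 4 (remaining 10)
7 → bin 4 (remaining 3)
10 → bin 5 (remaining 5)
2 → bin 5 (remaining 3)
4 → bin 6 (remaining 11)
7 → bin 6 (remaining 4)
6 → bin 7 (remaining 9)
7 → bin 7 (remaining 2)
13 → bin 8 (remaining 2)
6 → bin 9 (remaining 9)
9 bins × 15 = 135; used 107; unused 28.

28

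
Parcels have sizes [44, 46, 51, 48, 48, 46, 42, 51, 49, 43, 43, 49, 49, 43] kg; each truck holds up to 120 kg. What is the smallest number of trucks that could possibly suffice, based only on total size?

Total size = 44 + 46 + 51 + 48 + 48 + 46 + 42 + 51 + 49 + 43 + 43 + 49 + 49 + 43 = 652 kg.
⌈652 / 120⌉ = 6.

6 trucks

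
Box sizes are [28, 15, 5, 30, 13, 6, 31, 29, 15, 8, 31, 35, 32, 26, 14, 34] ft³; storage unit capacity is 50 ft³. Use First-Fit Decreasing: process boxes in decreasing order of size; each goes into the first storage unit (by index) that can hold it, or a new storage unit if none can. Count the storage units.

9

Sorted descending: 35, 34, 32, 31, 31, 30, 29, 28, 26, 15, 15, 14, 13, 8, 6, 5.
35 ft³ → storage unit 1 (remaining 15 ft³)
34 ft³ → storage unit 2 (remaining 16 ft³)
32 ft³ → storage unit 3 (remaining 18 ft³)
31 ft³ → storage unit 4 (remaining 19 ft³)
31 ft³ → storage unit 5 (remaining 19 ft³)
30 ft³ → storage unit 6 (remaining 20 ft³)
29 ft³ → storage unit 7 (remaining 21 ft³)
28 ft³ → storage unit 8 (remaining 22 ft³)
26 ft³ → storage unit 9 (remaining 24 ft³)
15 ft³ → storage unit 1 (remaining 0 ft³)
15 ft³ → storage unit 2 (remaining 1 ft³)
14 ft³ → storage unit 3 (remaining 4 ft³)
13 ft³ → storage unit 4 (remaining 6 ft³)
8 ft³ → storage unit 5 (remaining 11 ft³)
6 ft³ → storage unit 4 (remaining 0 ft³)
5 ft³ → storage unit 5 (remaining 6 ft³)
Final storage units: [35,15] [34,15] [32,14] [31,13,6] [31,8,5] [30] [29] [28] [26].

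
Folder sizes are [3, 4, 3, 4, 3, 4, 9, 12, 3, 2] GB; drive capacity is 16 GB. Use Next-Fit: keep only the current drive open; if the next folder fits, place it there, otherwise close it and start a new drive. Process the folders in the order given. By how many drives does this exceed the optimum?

Next-Fit: [3,4,3,4] [3,4,9] [12,3] [2] → 4 drives.
Total size 47 GB; any packing needs at least ⌈47/16⌉ = 3 drives.
An optimal packing achieves that bound: [12,4] [9,4,3] [4,3,3,3,2] → 3 drives.
Excess: 4 − 3 = 1.

1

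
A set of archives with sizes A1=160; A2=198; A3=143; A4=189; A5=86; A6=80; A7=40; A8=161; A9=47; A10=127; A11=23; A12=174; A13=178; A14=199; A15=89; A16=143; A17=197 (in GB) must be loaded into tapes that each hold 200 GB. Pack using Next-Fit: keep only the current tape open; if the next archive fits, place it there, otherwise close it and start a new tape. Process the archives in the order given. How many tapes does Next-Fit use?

A1 (160 GB) → tape 1 (remaining 40 GB)
A2 (198 GB) → tape 2 (remaining 2 GB)
A3 (143 GB) → tape 3 (remaining 57 GB)
A4 (189 GB) → tape 4 (remaining 11 GB)
A5 (86 GB) → tape 5 (remaining 114 GB)
A6 (80 GB) → tape 5 (remaining 34 GB)
A7 (40 GB) → tape 6 (remaining 160 GB)
A8 (161 GB) → tape 7 (remaining 39 GB)
A9 (47 GB) → tape 8 (remaining 153 GB)
A10 (127 GB) → tape 8 (remaining 26 GB)
A11 (23 GB) → tape 8 (remaining 3 GB)
A12 (174 GB) → tape 9 (remaining 26 GB)
A13 (178 GB) → tape 10 (remaining 22 GB)
A14 (199 GB) → tape 11 (remaining 1 GB)
A15 (89 GB) → tape 12 (remaining 111 GB)
A16 (143 GB) → tape 13 (remaining 57 GB)
A17 (197 GB) → tape 14 (remaining 3 GB)

14 tapes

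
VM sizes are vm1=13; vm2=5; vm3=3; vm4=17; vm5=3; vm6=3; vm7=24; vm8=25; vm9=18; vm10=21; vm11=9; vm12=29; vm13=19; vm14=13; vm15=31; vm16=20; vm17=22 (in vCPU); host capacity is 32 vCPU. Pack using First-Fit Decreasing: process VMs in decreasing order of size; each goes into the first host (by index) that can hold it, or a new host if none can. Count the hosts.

Sorted descending: 31, 29, 25, 24, 22, 21, 20, 19, 18, 17, 13, 13, 9, 5, 3, 3, 3.
host 1: place 31 vCPU, 1 vCPU left
host 2: place 29 vCPU, 3 vCPU left
host 3: place 25 vCPU, 7 vCPU left
host 4: place 24 vCPU, 8 vCPU left
host 5: place 22 vCPU, 10 vCPU left
host 6: place 21 vCPU, 11 vCPU left
host 7: place 20 vCPU, 12 vCPU left
host 8: place 19 vCPU, 13 vCPU left
host 9: place 18 vCPU, 14 vCPU left
host 10: place 17 vCPU, 15 vCPU left
host 8: place 13 vCPU, 0 vCPU left
host 9: place 13 vCPU, 1 vCPU left
host 5: place 9 vCPU, 1 vCPU left
host 3: place 5 vCPU, 2 vCPU left
host 2: place 3 vCPU, 0 vCPU left
host 4: place 3 vCPU, 5 vCPU left
host 4: place 3 vCPU, 2 vCPU left

10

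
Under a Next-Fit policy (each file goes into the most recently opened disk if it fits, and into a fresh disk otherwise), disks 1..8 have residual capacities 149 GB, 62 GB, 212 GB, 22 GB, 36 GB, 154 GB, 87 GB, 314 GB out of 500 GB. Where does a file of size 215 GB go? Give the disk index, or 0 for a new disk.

Next-Fit only looks at disk 8, which has 314 GB free.
215 GB fits there.

8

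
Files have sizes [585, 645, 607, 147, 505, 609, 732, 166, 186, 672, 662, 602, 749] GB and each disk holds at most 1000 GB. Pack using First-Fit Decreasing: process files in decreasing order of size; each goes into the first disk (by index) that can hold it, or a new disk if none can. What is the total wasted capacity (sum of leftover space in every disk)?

3133

Sorted descending: 749, 732, 672, 662, 645, 609, 607, 602, 585, 505, 186, 166, 147.
disk 1: place 749 GB, 251 GB left
disk 2: place 732 GB, 268 GB left
disk 3: place 672 GB, 328 GB left
disk 4: place 662 GB, 338 GB left
disk 5: place 645 GB, 355 GB left
disk 6: place 609 GB, 391 GB left
disk 7: place 607 GB, 393 GB left
disk 8: place 602 GB, 398 GB left
disk 9: place 585 GB, 415 GB left
disk 10: place 505 GB, 495 GB left
disk 1: place 186 GB, 65 GB left
disk 2: place 166 GB, 102 GB left
disk 3: place 147 GB, 181 GB left
10 disks × 1000 GB = 10000 GB; used 6867 GB; unused 3133 GB.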